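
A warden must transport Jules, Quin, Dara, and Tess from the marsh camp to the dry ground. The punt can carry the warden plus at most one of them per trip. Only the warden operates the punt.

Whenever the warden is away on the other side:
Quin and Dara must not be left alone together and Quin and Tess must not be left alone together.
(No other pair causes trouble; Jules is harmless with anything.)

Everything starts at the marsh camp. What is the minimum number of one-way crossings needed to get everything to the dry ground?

9

Counting alone: the warden can take at most 1 across per trip to the dry ground, so moving all 4 needs at least 4 loaded trips out, with a return between consecutive ones — at least 7 crossings.
The safety rule pushes this higher. Following every safe sequence of crossings, the most of the 4 that can be at the dry ground as the punt arrives there on crossing 7 is 3 — never all 4.
So no plan with fewer than 9 crossings exists, and this one achieves 9:
1. Warden goes to the dry ground with Quin.  [the marsh camp: Dara, Jules, Tess | the dry ground: Quin]
2. Warden goes back to the marsh camp alone.  [the marsh camp: Dara, Jules, Tess | the dry ground: Quin]
3. Warden goes to the dry ground with Jules.  [the marsh camp: Dara, Tess | the dry ground: Jules, Quin]
4. Warden goes back to the marsh camp alone.  [the marsh camp: Dara, Tess | the dry ground: Jules, Quin]
5. Warden goes to the dry ground with Dara.  [the marsh camp: Tess | the dry ground: Dara, Jules, Quin]
6. Warden goes back to the marsh camp with Quin.  [the marsh camp: Quin, Tess | the dry ground: Dara, Jules]
7. Warden goes to the dry ground with Tess.  [the marsh camp: Quin | the dry ground: Dara, Jules, Tess]
8. Warden goes back to the marsh camp alone.  [the marsh camp: Quin | the dry ground: Dara, Jules, Tess]
9. Warden goes to the dry ground with Quin.  [the marsh camp: — | the dry ground: Dara, Jules, Quin, Tess]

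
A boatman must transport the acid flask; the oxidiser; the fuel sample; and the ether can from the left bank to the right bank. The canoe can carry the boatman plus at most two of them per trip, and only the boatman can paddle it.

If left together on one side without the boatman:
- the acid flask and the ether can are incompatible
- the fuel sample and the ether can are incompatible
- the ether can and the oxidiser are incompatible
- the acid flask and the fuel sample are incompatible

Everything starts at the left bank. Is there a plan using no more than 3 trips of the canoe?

No

Counting alone: the boatman can take at most 2 across per trip to the right bank, so moving all 4 needs at least 2 loaded trips out, with a return between consecutive ones — at least 3 crossings.
The safety rule pushes this higher. Following every safe sequence of crossings, the most of the 4 that can be at the right bank as the canoe arrives there on crossing 3 is 3 — never all 4.
So the move cannot be finished within 3 crossings. (The shortest complete plan takes 5:)
1. Boatman goes to the right bank with the acid flask and the ether can.
2. Boatman goes back to the left bank with the acid flask.
3. Boatman goes to the right bank with the acid flask and the oxidiser.
4. Boatman goes back to the left bank with the ether can.
5. Boatman goes to the right bank with the ether can and the fuel sample.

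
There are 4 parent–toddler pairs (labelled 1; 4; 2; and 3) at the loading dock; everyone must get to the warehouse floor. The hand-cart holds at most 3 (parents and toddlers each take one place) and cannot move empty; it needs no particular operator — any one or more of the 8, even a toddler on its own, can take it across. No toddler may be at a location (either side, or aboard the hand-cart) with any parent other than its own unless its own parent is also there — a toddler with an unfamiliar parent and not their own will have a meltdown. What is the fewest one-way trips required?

9

Counting alone: each trip to the warehouse floor takes at most 3 across and each return brings at least 1 back, so after t trips out (and t−1 returns) at most 3t − (t−1) of the 8 are across; that first reaches 8 at t = 4, so at least 7 crossings are needed.
The safety rule pushes this higher. Following every safe sequence of crossings, the most of the 8 that can be at the warehouse floor as the hand-cart arrives there on crossing 7 is 7 — never all 8.
So no plan with fewer than 9 crossings exists, and this one achieves 9:
1. parent 1 and toddler 1 cross → the warehouse floor.
2. parent 1 crosses ← the loading dock.
3. parent 1, parent 4, and toddler 4 cross → the warehouse floor.
4. parent 1 and toddler 1 cross ← the loading dock.
5. parent 1, parent 2, and parent 3 cross → the warehouse floor.
6. toddler 4 crosses ← the loading dock.
7. toddler 1 and toddler 4 cross → the warehouse floor.
8. toddler 1 crosses ← the loading dock.
9. toddler 1, toddler 2, and toddler 3 cross → the warehouse floor.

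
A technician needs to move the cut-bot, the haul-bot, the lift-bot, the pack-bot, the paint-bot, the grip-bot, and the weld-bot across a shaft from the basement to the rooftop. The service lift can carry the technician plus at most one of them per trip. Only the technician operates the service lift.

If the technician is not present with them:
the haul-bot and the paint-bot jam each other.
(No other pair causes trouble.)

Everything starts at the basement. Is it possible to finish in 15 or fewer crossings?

Yes

Yes — this plan uses 13 crossings (≤ 15):
1. Technician goes to the rooftop with the haul-bot.
2. Technician goes back to the basement alone.
3. Technician goes to the rooftop with the cut-bot.
4. Technician goes back to the basement alone.
5. Technician goes to the rooftop with the lift-bot.
6. Technician goes back to the basement alone.
7. Technician goes to the rooftop with the pack-bot.
8. Technician goes back to the basement alone.
9. Technician goes to the rooftop with the grip-bot.
10. Technician goes back to the basement alone.
11. Technician goes to the rooftop with the weld-bot.
12. Technician goes back to the basement alone.
13. Technician goes to the rooftop with the paint-bot.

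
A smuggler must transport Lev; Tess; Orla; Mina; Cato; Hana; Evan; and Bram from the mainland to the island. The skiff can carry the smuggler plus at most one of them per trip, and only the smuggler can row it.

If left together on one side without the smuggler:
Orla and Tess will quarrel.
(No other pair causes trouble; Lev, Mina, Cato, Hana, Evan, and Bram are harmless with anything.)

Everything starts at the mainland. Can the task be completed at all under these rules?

Yes

1. Smuggler goes to the island with Tess.
2. Smuggler goes back to the mainland alone.
3. Smuggler goes to the island with Lev.
4. Smuggler goes back to the mainland alone.
5. Smuggler goes to the island with Mina.
6. Smuggler goes back to the mainland alone.
7. Smuggler goes to the island with Cato.
8. Smuggler goes back to the mainland alone.
9. Smuggler goes to the island with Hana.
10. Smuggler goes back to the mainland alone.
11. Smuggler goes to the island with Evan.
12. Smuggler goes back to the mainland alone.
13. Smuggler goes to the island with Bram.
14. Smuggler goes back to the mainland alone.
15. Smuggler goes to the island with Orla.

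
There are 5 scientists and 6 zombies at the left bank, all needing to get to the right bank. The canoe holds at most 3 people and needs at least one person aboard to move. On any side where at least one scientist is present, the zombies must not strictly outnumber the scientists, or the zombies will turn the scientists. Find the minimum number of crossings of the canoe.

The zombies already outnumber the scientists at the left bank before anyone moves, so the starting position itself is disallowed.

impossible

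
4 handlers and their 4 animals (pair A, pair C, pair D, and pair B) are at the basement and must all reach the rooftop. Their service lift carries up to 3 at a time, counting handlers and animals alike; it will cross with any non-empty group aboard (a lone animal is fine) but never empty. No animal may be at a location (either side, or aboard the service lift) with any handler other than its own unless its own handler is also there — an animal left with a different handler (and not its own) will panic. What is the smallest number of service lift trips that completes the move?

9

Counting alone: each trip to the rooftop takes at most 3 across and each return brings at least 1 back, so after t trips out (and t−1 returns) at most 3t − (t−1) of the 8 are across; that first reaches 8 at t = 4, so at least 7 crossings are needed.
The safety rule pushes this higher. Following every safe sequence of crossings, the most of the 8 that can be at the rooftop as the service lift arrives there on crossing 7 is 7 — never all 8.
So no plan with fewer than 9 crossings exists, and this one achieves 9:
1. animal A and handler A cross → the rooftop.
2. handler A crosses ← the basement.
3. animal C, handler A, and handler C cross → the rooftop.
4. animal A and handler A cross ← the basement.
5. handler A, handler B, and handler D cross → the rooftop.
6. animal C crosses ← the basement.
7. animal A and animal C cross → the rooftop.
8. animal A crosses ← the basement.
9. animal A, animal B, and animal D cross → the rooftop.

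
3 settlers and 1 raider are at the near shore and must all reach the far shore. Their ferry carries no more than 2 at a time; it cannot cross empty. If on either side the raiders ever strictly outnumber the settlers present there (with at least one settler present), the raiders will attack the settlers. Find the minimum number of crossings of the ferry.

Counting alone: each trip to the far shore takes at most 2 across and each return brings at least 1 back, so after t trips out (and t−1 returns) at most 2t − (t−1) of the 4 are across; that first reaches 4 at t = 3, so at least 5 crossings are needed.
The plan below uses exactly 5 crossings, so it is optimal:
1. 1 settler and 1 raider → the far shore.  (the near shore: 2S 0R; the far shore: 1S 1R)
2. 1 raider ← the near shore.  (the near shore: 2S 1R; the far shore: 1S 0R)
3. 1 settler and 1 raider → the far shore.  (the near shore: 1S 0R; the far shore: 2S 1R)
4. 1 raider ← the near shore.  (the near shore: 1S 1R; the far shore: 2S 0R)
5. 1 settler and 1 raider → the far shore.  (the near shore: 0S 0R; the far shore: 3S 1R)

5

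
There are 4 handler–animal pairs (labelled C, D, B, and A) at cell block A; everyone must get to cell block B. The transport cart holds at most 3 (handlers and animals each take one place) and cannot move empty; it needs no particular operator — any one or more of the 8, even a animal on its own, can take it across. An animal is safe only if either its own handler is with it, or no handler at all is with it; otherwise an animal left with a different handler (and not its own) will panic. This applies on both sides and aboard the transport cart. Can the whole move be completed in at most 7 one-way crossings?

No

Counting alone: each trip to cell block B takes at most 3 across and each return brings at least 1 back, so after t trips out (and t−1 returns) at most 3t − (t−1) of the 8 are across; that first reaches 8 at t = 4, so at least 7 crossings are needed.
The safety rule pushes this higher. Following every safe sequence of crossings, the most of the 8 that can be at cell block B as the transport cart arrives there on crossing 7 is 7 — never all 8.
So the move cannot be finished within 7 crossings. (The shortest complete plan takes 9:)
1. animal C and handler C cross → cell block B.
2. handler C crosses ← cell block A.
3. animal D, handler C, and handler D cross → cell block B.
4. animal C and handler C cross ← cell block A.
5. handler A, handler B, and handler C cross → cell block B.
6. animal D crosses ← cell block A.
7. animal C and animal D cross → cell block B.
8. animal C crosses ← cell block A.
9. animal A, animal B, and animal C cross → cell block B.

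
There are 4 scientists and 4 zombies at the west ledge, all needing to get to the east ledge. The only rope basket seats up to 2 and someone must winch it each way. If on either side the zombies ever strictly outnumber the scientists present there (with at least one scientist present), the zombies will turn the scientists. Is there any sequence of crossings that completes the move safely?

No

Following every safe sequence of crossings from the start, the most of the 8 that can be at the east ledge as the rope basket arrives there on crossings 1, 3, 5 is 2, 3, 4 respectively; the best ever achieved is 4 of 8.
From crossing 7 on, no configuration arises that was not already reachable earlier: only 11 distinct safe configurations (who is on which side, and where the rope basket is) can ever be reached, none of them has everyone across, and every continuation just revisits them. They are: 0 scientists + 0 zombies across (rope basket back at the start); 0 scientists + 1 zombie across (rope basket there); 0 scientists + 1 zombie across (rope basket back at the start); 0 scientists + 2 zombies across (rope basket there); 0 scientists + 2 zombies across (rope basket back at the start); 0 scientists + 3 zombies across (rope basket there); 0 scientists + 3 zombies across (rope basket back at the start); 0 scientists + 4 zombies across (rope basket there); 1 scientist + 1 zombie across (rope basket there); 1 scientist + 1 zombie across (rope basket back at the start); 2 scientists + 2 zombies across (rope basket there). So no valid plan exists.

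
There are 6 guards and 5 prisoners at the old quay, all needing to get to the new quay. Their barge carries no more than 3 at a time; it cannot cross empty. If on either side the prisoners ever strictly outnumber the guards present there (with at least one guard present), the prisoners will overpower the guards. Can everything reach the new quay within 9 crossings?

Yes

Yes — this plan uses 9 crossings (≤ 9):
1. 3 prisoners → the new quay.  (the old quay: 6G 2P; the new quay: 0G 3P)
2. 1 prisoner ← the old quay.  (the old quay: 6G 3P; the new quay: 0G 2P)
3. 3 guards → the new quay.  (the old quay: 3G 3P; the new quay: 3G 2P)
4. 1 guard ← the old quay.  (the old quay: 4G 3P; the new quay: 2G 2P)
5. 2 guards and 1 prisoner → the new quay.  (the old quay: 2G 2P; the new quay: 4G 3P)
6. 1 guard ← the old quay.  (the old quay: 3G 2P; the new quay: 3G 3P)
7. 2 guards and 1 prisoner → the new quay.  (the old quay: 1G 1P; the new quay: 5G 4P)
8. 1 guard ← the old quay.  (the old quay: 2G 1P; the new quay: 4G 4P)
9. 2 guards and 1 prisoner → the new quay.  (the old quay: 0G 0P; the new quay: 6G 5P)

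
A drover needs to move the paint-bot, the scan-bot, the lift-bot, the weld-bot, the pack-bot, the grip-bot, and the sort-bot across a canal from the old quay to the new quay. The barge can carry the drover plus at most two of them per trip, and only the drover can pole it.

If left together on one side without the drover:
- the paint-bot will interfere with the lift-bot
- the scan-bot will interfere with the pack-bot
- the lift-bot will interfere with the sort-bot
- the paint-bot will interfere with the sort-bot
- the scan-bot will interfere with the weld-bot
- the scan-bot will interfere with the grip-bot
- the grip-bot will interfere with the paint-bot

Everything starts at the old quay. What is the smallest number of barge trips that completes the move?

Whatever the first load, the items left behind include a forbidden pair without the drover. No opening move is safe, so no plan exists.

impossible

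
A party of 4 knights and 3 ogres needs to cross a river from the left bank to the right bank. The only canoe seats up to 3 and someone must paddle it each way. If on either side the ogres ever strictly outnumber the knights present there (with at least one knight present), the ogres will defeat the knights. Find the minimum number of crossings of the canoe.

Counting alone: each trip to the right bank takes at most 3 across and each return brings at least 1 back, so after t trips out (and t−1 returns) at most 3t − (t−1) of the 7 are across; that first reaches 7 at t = 3, so at least 5 crossings are needed.
The plan below uses exactly 5 crossings, so it is optimal:
1. 3 ogres → the right bank.  (the left bank: 4K 0O; the right bank: 0K 3O)
2. 1 ogre ← the left bank.  (the left bank: 4K 1O; the right bank: 0K 2O)
3. 3 knights → the right bank.  (the left bank: 1K 1O; the right bank: 3K 2O)
4. 1 knight ← the left bank.  (the left bank: 2K 1O; the right bank: 2K 2O)
5. 2 knights and 1 ogre → the right bank.  (the left bank: 0K 0O; the right bank: 4K 3O)

5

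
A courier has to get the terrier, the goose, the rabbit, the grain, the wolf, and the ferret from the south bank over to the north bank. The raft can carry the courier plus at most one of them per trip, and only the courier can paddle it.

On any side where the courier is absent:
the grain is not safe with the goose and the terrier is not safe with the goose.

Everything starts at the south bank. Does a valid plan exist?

Yes

1. Courier goes to the north bank with the goose.  [the south bank: the ferret, the grain, the rabbit, the terrier, the wolf | the north bank: the goose]
2. Courier goes back to the south bank alone.  [the south bank: the ferret, the grain, the rabbit, the terrier, the wolf | the north bank: the goose]
3. Courier goes to the north bank with the terrier.  [the south bank: the ferret, the grain, the rabbit, the wolf | the north bank: the goose, the terrier]
4. Courier goes back to the south bank with the goose.  [the south bank: the ferret, the goose, the grain, the rabbit, the wolf | the north bank: the terrier]
5. Courier goes to the north bank with the grain.  [the south bank: the ferret, the goose, the rabbit, the wolf | the north bank: the grain, the terrier]
6. Courier goes back to the south bank alone.  [the south bank: the ferret, the goose, the rabbit, the wolf | the north bank: the grain, the terrier]
7. Courier goes to the north bank with the rabbit.  [the south bank: the ferret, the goose, the wolf | the north bank: the grain, the rabbit, the terrier]
8. Courier goes back to the south bank alone.  [the south bank: the ferret, the goose, the wolf | the north bank: the grain, the rabbit, the terrier]
9. Courier goes to the north bank with the wolf.  [the south bank: the ferret, the goose | the north bank: the grain, the rabbit, the terrier, the wolf]
10. Courier goes back to the south bank alone.  [the south bank: the ferret, the goose | the north bank: the grain, the rabbit, the terrier, the wolf]
11. Courier goes to the north bank with the ferret.  [the south bank: the goose | the north bank: the ferret, the grain, the rabbit, the terrier, the wolf]
12. Courier goes back to the south bank alone.  [the south bank: the goose | the north bank: the ferret, the grain, the rabbit, the terrier, the wolf]
13. Courier goes to the north bank with the goose.  [the south bank: — | the north bank: the ferret, the goose, the grain, the rabbit, the terrier, the wolf]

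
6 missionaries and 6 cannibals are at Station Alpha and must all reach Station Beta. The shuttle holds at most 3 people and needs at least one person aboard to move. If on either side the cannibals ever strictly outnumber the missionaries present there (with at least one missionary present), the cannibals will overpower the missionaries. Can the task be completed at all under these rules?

Following every safe sequence of crossings from the start, the most of the 12 that can be at Station Beta as the shuttle arrives there on crossings 1, 3, 5 is 3, 5, 6 respectively; the best ever achieved is 6 of 12.
From crossing 7 on, no configuration arises that was not already reachable earlier: only 17 distinct safe configurations (who is on which side, and where the shuttle is) can ever be reached, none of them has everyone across, and every continuation just revisits them. They are: 0 missionaries + 0 cannibals across (shuttle back at the start); 0 missionaries + 1 cannibal across (shuttle there); 0 missionaries + 1 cannibal across (shuttle back at the start); 0 missionaries + 2 cannibals across (shuttle there); 0 missionaries + 2 cannibals across (shuttle back at the start); 0 missionaries + 3 cannibals across (shuttle there); 0 missionaries + 3 cannibals across (shuttle back at the start); 0 missionaries + 4 cannibals across (shuttle there); 0 missionaries + 4 cannibals across (shuttle back at the start); 0 missionaries + 5 cannibals across (shuttle there); 0 missionaries + 5 cannibals across (shuttle back at the start); 0 missionaries + 6 cannibals across (shuttle there); 1 missionary + 1 cannibal across (shuttle there); 1 missionary + 1 cannibal across (shuttle back at the start); 2 missionaries + 2 cannibals across (shuttle there); 2 missionaries + 2 cannibals across (shuttle back at the start); 3 missionaries + 3 cannibals across (shuttle there). So no valid plan exists.

No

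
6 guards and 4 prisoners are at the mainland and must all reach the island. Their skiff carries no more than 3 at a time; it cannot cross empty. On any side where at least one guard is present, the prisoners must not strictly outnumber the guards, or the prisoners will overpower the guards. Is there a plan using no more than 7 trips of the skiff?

Counting alone: each trip to the island takes at most 3 across and each return brings at least 1 back, so after t trips out (and t−1 returns) at most 3t − (t−1) of the 10 are across; that first reaches 10 at t = 5, so at least 9 crossings are needed.
Since 7 < 9, 7 crossings cannot be enough. (The shortest complete plan in fact takes 9:)
1. 2 prisoners → the island.  (the mainland: 6G 2P; the island: 0G 2P)
2. 1 prisoner ← the mainland.  (the mainland: 6G 3P; the island: 0G 1P)
3. 3 prisoners → the island.  (the mainland: 6G 0P; the island: 0G 4P)
4. 1 prisoner ← the mainland.  (the mainland: 6G 1P; the island: 0G 3P)
5. 3 guards → the island.  (the mainland: 3G 1P; the island: 3G 3P)
6. 1 prisoner ← the mainland.  (the mainland: 3G 2P; the island: 3G 2P)
7. 1 guard and 2 prisoners → the island.  (the mainland: 2G 0P; the island: 4G 4P)
8. 1 prisoner ← the mainland.  (the mainland: 2G 1P; the island: 4G 3P)
9. 2 guards and 1 prisoner → the island.  (the mainland: 0G 0P; the island: 6G 4P)

No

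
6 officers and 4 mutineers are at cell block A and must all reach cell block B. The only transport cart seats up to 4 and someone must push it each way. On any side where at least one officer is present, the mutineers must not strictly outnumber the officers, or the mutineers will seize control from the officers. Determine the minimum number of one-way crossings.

5

Counting alone: each trip to cell block B takes at most 4 across and each return brings at least 1 back, so after t trips out (and t−1 returns) at most 4t − (t−1) of the 10 are across; that first reaches 10 at t = 3, so at least 5 crossings are needed.
The plan below uses exactly 5 crossings, so it is optimal:
1. 4 mutineers → cell block B.  (cell block A: 6O 0M; cell block B: 0O 4M)
2. 1 mutineer ← cell block A.  (cell block A: 6O 1M; cell block B: 0O 3M)
3. 4 officers → cell block B.  (cell block A: 2O 1M; cell block B: 4O 3M)
4. 1 mutineer ← cell block A.  (cell block A: 2O 2M; cell block B: 4O 2M)
5. 2 officers and 2 mutineers → cell block B.  (cell block A: 0O 0M; cell block B: 6O 4M)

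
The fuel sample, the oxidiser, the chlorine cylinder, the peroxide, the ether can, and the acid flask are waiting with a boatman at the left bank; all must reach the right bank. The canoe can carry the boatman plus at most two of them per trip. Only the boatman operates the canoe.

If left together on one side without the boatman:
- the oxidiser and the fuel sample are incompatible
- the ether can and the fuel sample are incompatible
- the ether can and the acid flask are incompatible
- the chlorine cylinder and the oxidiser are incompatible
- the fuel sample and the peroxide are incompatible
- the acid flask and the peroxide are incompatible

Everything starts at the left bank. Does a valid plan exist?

Whatever the first load, the items left behind include a forbidden pair without the boatman. No opening move is safe, so no plan exists.

No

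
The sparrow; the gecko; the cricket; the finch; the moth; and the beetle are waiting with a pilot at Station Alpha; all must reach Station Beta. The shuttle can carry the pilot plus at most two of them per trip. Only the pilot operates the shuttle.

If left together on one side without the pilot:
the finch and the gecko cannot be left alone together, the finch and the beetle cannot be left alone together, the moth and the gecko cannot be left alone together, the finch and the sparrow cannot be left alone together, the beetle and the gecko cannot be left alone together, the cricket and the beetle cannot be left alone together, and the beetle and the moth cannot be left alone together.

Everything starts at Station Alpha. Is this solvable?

Whatever the first load, the items left behind include a forbidden pair without the pilot. No opening move is safe, so no plan exists.

No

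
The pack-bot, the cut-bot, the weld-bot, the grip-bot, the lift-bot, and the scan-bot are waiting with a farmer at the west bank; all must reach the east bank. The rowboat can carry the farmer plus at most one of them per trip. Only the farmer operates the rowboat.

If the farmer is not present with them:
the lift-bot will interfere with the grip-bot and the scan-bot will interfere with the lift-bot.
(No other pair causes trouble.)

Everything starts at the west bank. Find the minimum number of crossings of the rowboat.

Counting alone: the farmer can take at most 1 across per trip to the east bank, so moving all 6 needs at least 6 loaded trips out, with a return between consecutive ones — at least 11 crossings.
The safety rule pushes this higher. Following every safe sequence of crossings, the most of the 6 that can be at the east bank as the rowboat arrives there on crossing 11 is 5 — never all 6.
So no plan with fewer than 13 crossings exists, and this one achieves 13:
1. Farmer goes to the east bank with the lift-bot.
2. Farmer goes back to the west bank alone.
3. Farmer goes to the east bank with the pack-bot.
4. Farmer goes back to the west bank alone.
5. Farmer goes to the east bank with the cut-bot.
6. Farmer goes back to the west bank alone.
7. Farmer goes to the east bank with the weld-bot.
8. Farmer goes back to the west bank alone.
9. Farmer goes to the east bank with the grip-bot.
10. Farmer goes back to the west bank with the lift-bot.
11. Farmer goes to the east bank with the scan-bot.
12. Farmer goes back to the west bank alone.
13. Farmer goes to the east bank with the lift-bot.

13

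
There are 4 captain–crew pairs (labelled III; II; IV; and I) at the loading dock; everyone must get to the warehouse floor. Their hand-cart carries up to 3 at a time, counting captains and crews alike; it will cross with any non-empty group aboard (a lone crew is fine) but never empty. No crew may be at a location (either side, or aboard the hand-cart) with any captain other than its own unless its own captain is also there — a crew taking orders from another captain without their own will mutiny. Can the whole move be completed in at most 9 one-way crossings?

Yes

Yes — this plan uses 9 crossings (≤ 9):
1. captain III and crew III cross → the warehouse floor.
2. captain III crosses ← the loading dock.
3. captain II, captain III, and crew II cross → the warehouse floor.
4. captain III and crew III cross ← the loading dock.
5. captain I, captain III, and captain IV cross → the warehouse floor.
6. crew II crosses ← the loading dock.
7. crew II and crew III cross → the warehouse floor.
8. crew III crosses ← the loading dock.
9. crew I, crew III, and crew IV cross → the warehouse floor.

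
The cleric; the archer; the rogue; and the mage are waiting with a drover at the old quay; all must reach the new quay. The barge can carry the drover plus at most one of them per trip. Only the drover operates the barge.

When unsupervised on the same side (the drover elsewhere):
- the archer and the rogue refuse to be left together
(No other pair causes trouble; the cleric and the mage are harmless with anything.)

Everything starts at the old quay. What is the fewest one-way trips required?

Counting alone: the drover can take at most 1 across per trip to the new quay, so moving all 4 needs at least 4 loaded trips out, with a return between consecutive ones — at least 7 crossings.
The plan below uses exactly 7 crossings, so it is optimal:
1. Drover goes to the new quay with the archer.  [the old quay: the cleric, the mage, the rogue | the new quay: the archer]
2. Drover goes back to the old quay alone.  [the old quay: the cleric, the mage, the rogue | the new quay: the archer]
3. Drover goes to the new quay with the cleric.  [the old quay: the mage, the rogue | the new quay: the archer, the cleric]
4. Drover goes back to the old quay alone.  [the old quay: the mage, the rogue | the new quay: the archer, the cleric]
5. Drover goes to the new quay with the mage.  [the old quay: the rogue | the new quay: the archer, the cleric, the mage]
6. Drover goes back to the old quay alone.  [the old quay: the rogue | the new quay: the archer, the cleric, the mage]
7. Drover goes to the new quay with the rogue.  [the old quay: — | the new quay: the archer, the cleric, the mage, the rogue]

7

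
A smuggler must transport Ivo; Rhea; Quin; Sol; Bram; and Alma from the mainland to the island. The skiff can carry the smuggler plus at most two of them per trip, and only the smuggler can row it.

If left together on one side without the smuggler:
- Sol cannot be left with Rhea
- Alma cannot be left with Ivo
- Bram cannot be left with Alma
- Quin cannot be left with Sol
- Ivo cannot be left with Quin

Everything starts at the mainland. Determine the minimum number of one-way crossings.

Whatever the first load, the items left behind include a forbidden pair without the smuggler. No opening move is safe, so no plan exists.

impossible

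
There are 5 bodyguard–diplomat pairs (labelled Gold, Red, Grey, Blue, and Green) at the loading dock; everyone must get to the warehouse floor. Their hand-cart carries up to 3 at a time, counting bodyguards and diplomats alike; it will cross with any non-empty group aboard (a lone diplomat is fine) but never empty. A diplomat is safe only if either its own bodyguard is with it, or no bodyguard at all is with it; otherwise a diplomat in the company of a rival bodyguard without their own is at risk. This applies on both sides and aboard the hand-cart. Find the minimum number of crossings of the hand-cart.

11

Counting alone: each trip to the warehouse floor takes at most 3 across and each return brings at least 1 back, so after t trips out (and t−1 returns) at most 3t − (t−1) of the 10 are across; that first reaches 10 at t = 5, so at least 9 crossings are needed.
The safety rule pushes this higher. Following every safe sequence of crossings, the most of the 10 that can be at the warehouse floor as the hand-cart arrives there on crossing 9 is 9 — never all 10.
So no plan with fewer than 11 crossings exists, and this one achieves 11:
1. bodyguard Gold and diplomat Gold cross → the warehouse floor.
2. bodyguard Gold crosses ← the loading dock.
3. diplomat Blue, diplomat Grey, and diplomat Red cross → the warehouse floor.
4. diplomat Gold crosses ← the loading dock.
5. bodyguard Blue, bodyguard Grey, and bodyguard Red cross → the warehouse floor.
6. bodyguard Red and diplomat Red cross ← the loading dock.
7. bodyguard Gold, bodyguard Green, and bodyguard Red cross → the warehouse floor.
8. diplomat Grey crosses ← the loading dock.
9. diplomat Gold and diplomat Red cross → the warehouse floor.
10. diplomat Gold crosses ← the loading dock.
11. diplomat Gold, diplomat Green, and diplomat Grey cross → the warehouse floor.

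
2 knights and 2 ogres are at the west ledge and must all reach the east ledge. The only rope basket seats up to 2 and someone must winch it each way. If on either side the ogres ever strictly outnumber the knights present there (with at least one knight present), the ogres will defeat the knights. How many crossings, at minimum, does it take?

5

Counting alone: each trip to the east ledge takes at most 2 across and each return brings at least 1 back, so after t trips out (and t−1 returns) at most 2t − (t−1) of the 4 are across; that first reaches 4 at t = 3, so at least 5 crossings are needed.
The plan below uses exactly 5 crossings, so it is optimal:
1. 2 ogres → the east ledge.  (the west ledge: 2K 0O; the east ledge: 0K 2O)
2. 1 ogre ← the west ledge.  (the west ledge: 2K 1O; the east ledge: 0K 1O)
3. 2 knights → the east ledge.  (the west ledge: 0K 1O; the east ledge: 2K 1O)
4. 1 ogre ← the west ledge.  (the west ledge: 0K 2O; the east ledge: 2K 0O)
5. 2 ogres → the east ledge.  (the west ledge: 0K 0O; the east ledge: 2K 2O)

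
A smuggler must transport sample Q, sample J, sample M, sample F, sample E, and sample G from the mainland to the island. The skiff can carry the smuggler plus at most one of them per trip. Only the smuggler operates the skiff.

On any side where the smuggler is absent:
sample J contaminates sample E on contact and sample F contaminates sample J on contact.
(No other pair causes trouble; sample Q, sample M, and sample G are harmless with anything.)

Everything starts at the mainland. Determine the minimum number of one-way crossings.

Counting alone: the smuggler can take at most 1 across per trip to the island, so moving all 6 needs at least 6 loaded trips out, with a return between consecutive ones — at least 11 crossings.
The safety rule pushes this higher. Following every safe sequence of crossings, the most of the 6 that can be at the island as the skiff arrives there on crossing 11 is 5 — never all 6.
So no plan with fewer than 13 crossings exists, and this one achieves 13:
1. Smuggler goes to the island with sample J.
2. Smuggler goes back to the mainland alone.
3. Smuggler goes to the island with sample Q.
4. Smuggler goes back to the mainland alone.
5. Smuggler goes to the island with sample M.
6. Smuggler goes back to the mainland alone.
7. Smuggler goes to the island with sample F.
8. Smuggler goes back to the mainland with sample J.
9. Smuggler goes to the island with sample E.
10. Smuggler goes back to the mainland alone.
11. Smuggler goes to the island with sample G.
12. Smuggler goes back to the mainland alone.
13. Smuggler goes to the island with sample J.

13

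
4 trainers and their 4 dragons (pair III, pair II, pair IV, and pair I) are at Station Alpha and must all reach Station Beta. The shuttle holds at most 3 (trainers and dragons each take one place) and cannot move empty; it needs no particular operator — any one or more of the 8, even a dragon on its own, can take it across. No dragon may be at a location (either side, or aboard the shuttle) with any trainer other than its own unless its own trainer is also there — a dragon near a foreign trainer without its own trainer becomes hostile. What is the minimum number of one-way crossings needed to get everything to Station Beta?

9

Counting alone: each trip to Station Beta takes at most 3 across and each return brings at least 1 back, so after t trips out (and t−1 returns) at most 3t − (t−1) of the 8 are across; that first reaches 8 at t = 4, so at least 7 crossings are needed.
The safety rule pushes this higher. Following every safe sequence of crossings, the most of the 8 that can be at Station Beta as the shuttle arrives there on crossing 7 is 7 — never all 8.
So no plan with fewer than 9 crossings exists, and this one achieves 9:
1. dragon III and trainer III cross → Station Beta.
2. trainer III crosses ← Station Alpha.
3. dragon II, trainer II, and trainer III cross → Station Beta.
4. dragon III and trainer III cross ← Station Alpha.
5. trainer I, trainer III, and trainer IV cross → Station Beta.
6. dragon II crosses ← Station Alpha.
7. dragon II and dragon III cross → Station Beta.
8. dragon III crosses ← Station Alpha.
9. dragon I, dragon III, and dragon IV cross → Station Beta.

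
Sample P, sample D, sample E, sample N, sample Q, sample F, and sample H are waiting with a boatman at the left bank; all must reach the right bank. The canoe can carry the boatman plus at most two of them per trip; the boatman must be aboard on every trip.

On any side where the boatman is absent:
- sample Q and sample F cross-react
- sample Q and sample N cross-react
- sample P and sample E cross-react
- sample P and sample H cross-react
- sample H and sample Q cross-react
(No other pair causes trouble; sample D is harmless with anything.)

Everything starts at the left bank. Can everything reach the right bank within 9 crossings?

Yes

Yes — this plan uses 9 crossings (≤ 9):
1. Boatman goes to the right bank with sample P and sample Q.  [the left bank: sample D, sample E, sample F, sample H, sample N | the right bank: sample P, sample Q]
2. Boatman goes back to the left bank alone.  [the left bank: sample D, sample E, sample F, sample H, sample N | the right bank: sample P, sample Q]
3. Boatman goes to the right bank with sample D.  [the left bank: sample E, sample F, sample H, sample N | the right bank: sample D, sample P, sample Q]
4. Boatman goes back to the left bank alone.  [the left bank: sample E, sample F, sample H, sample N | the right bank: sample D, sample P, sample Q]
5. Boatman goes to the right bank with sample E and sample N.  [the left bank: sample F, sample H | the right bank: sample D, sample E, sample N, sample P, sample Q]
6. Boatman goes back to the left bank with sample P and sample Q.  [the left bank: sample F, sample H, sample P, sample Q | the right bank: sample D, sample E, sample N]
7. Boatman goes to the right bank with sample F and sample H.  [the left bank: sample P, sample Q | the right bank: sample D, sample E, sample F, sample H, sample N]
8. Boatman goes back to the left bank alone.  [the left bank: sample P, sample Q | the right bank: sample D, sample E, sample F, sample H, sample N]
9. Boatman goes to the right bank with sample P and sample Q.  [the left bank: — | the right bank: sample D, sample E, sample F, sample H, sample N, sample P, sample Q]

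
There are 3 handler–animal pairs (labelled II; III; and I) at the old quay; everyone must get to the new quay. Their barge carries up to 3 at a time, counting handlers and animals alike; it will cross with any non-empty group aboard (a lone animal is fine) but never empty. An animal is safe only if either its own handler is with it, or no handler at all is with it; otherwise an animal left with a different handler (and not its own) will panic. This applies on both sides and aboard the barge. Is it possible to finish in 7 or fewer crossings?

Yes

Yes — this plan uses 5 crossings (≤ 7):
1. animal II and handler II cross → the new quay.
2. handler II crosses ← the old quay.
3. handler I, handler II, and handler III cross → the new quay.
4. animal II crosses ← the old quay.
5. animal I, animal II, and animal III cross → the new quay.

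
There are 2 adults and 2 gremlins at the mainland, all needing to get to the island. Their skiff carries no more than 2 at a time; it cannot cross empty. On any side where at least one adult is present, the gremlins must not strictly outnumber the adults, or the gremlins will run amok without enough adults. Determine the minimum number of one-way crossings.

Counting alone: each trip to the island takes at most 2 across and each return brings at least 1 back, so after t trips out (and t−1 returns) at most 2t − (t−1) of the 4 are across; that first reaches 4 at t = 3, so at least 5 crossings are needed.
The plan below uses exactly 5 crossings, so it is optimal:
1. 2 gremlins → the island.  (the mainland: 2A 0G; the island: 0A 2G)
2. 1 gremlin ← the mainland.  (the mainland: 2A 1G; the island: 0A 1G)
3. 2 adults → the island.  (the mainland: 0A 1G; the island: 2A 1G)
4. 1 gremlin ← the mainland.  (the mainland: 0A 2G; the island: 2A 0G)
5. 2 gremlins → the island.  (the mainland: 0A 0G; the island: 2A 2G)

5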